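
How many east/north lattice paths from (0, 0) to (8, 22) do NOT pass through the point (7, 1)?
Number of paths = 5852749

Total paths from (0, 0) to (8, 22): C(30, 8) = 5852925. Paths through (7, 1): (paths (0, 0) → (7, 1)) × (paths (7, 1) → (8, 22)) = C(8, 7) · C(22, 1) = 8 · 22 = 176. Avoidance count = 5852925 − 176 = 5852749.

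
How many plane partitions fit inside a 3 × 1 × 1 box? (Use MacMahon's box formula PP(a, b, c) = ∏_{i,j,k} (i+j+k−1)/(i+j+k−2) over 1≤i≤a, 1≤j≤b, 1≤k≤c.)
PP(3, 1, 1) = 4

Evaluate the triple product over i = 1..3, j = 1..1, k = 1..1. The factors are (2/1) · (3/2) · (4/3). The numerators and denominators telescope so the product is an integer; carrying out the multiplication exactly gives PP(3, 1, 1) = 4.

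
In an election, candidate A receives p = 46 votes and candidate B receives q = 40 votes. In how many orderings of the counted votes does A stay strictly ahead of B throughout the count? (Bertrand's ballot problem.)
Strict-lead orderings = 376477813320517355883660

Total orderings of the 86 votes with 46 for A: C(86, 46) = 5396181990927415434332460. By the Bertrand ballot formula (Cycle Lemma / reflection principle), the number of orderings in which A is strictly ahead of B throughout is (p − q)/(p + q) · C(p + q, p) = (46 − 40)/(46 + 40) · 5396181990927415434332460 = 376477813320517355883660.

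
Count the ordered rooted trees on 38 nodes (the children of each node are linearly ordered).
C_37 = 45950804324621742364

These ordered rooted trees are counted by the Catalan number C_n = (1/(n + 1)) · C(2n, n). For n = 37: C_37 = (1/38) · C(74, 37) = 1746130564335626209832/38 = 45950804324621742364.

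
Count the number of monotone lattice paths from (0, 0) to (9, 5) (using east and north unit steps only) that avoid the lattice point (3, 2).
Number of paths = 1162

Total paths from (0, 0) to (9, 5): C(14, 9) = 2002. Paths through (3, 2): (paths (0, 0) → (3, 2)) × (paths (3, 2) → (9, 5)) = C(5, 3) · C(9, 6) = 10 · 84 = 840. Avoidance count = 2002 − 840 = 1162.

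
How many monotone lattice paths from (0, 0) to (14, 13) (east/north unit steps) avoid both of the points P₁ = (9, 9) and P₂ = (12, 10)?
Number of paths = 9410520

Inclusion–exclusion. Total paths: C(27, 14) = 20058300. Through P₁: C(18, 9)·C(9, 5) = 6126120. Through P₂: C(22, 12)·C(5, 2) = 6466460. Since P₁ is strictly southwest of P₂, a monotone path through both must visit P₁ then P₂; paths through both = C(18, 9)·C(4, 3)·C(5, 2) = 1944800. Avoid both = 20058300 − 6126120 − 6466460 + 1944800 = 9410520.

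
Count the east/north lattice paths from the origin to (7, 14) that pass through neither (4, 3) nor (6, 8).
Number of paths = 87664

Inclusion–exclusion. Total paths: C(21, 7) = 116280. Through P₁: C(7, 4)·C(14, 3) = 12740. Through P₂: C(14, 6)·C(7, 1) = 21021. Since P₁ is strictly southwest of P₂, a monotone path through both must visit P₁ then P₂; paths through both = C(7, 4)·C(7, 2)·C(7, 1) = 5145. Avoid both = 116280 − 12740 − 21021 + 5145 = 87664.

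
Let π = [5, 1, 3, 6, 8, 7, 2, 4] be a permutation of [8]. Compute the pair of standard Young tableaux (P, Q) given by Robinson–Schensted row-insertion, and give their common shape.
P = [1, 2, 4, 7] / [3, 6] / [5, 8];  Q = [1, 3, 4, 5] / [2, 6] / [7, 8];  common shape = (4, 2, 2)

Row-insert the values π_1, π_2, … into P one at a time, bumping the leftmost entry strictly greater than the inserted value down to the next row. The recording tableau Q records, in position (i, j), the step at which that cell was added to P.
  Insert 5 (step 1): P = [5];  Q = [1]
  Insert 1 (step 2): P = [1] / [5];  Q = [1] / [2]
  Insert 3 (step 3): P = [1, 3] / [5];  Q = [1, 3] / [2]
  Insert 6 (step 4): P = [1, 3, 6] / [5];  Q = [1, 3, 4] / [2]
  Insert 8 (step 5): P = [1, 3, 6, 8] / [5];  Q = [1, 3, 4, 5] / [2]
  Insert 7 (step 6): P = [1, 3, 6, 7] / [5, 8];  Q = [1, 3, 4, 5] / [2, 6]
  Insert 2 (step 7): P = [1, 2, 6, 7] / [3, 8] / [5];  Q = [1, 3, 4, 5] / [2, 6] / [7]
  Insert 4 (step 8): P = [1, 2, 4, 7] / [3, 6] / [5, 8];  Q = [1, 3, 4, 5] / [2, 6] / [7, 8]
Final shape: (4, 2, 2).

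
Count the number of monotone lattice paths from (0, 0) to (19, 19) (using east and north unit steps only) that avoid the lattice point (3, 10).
Number of paths = 34760972950

Total paths from (0, 0) to (19, 19): C(38, 19) = 35345263800. Paths through (3, 10): (paths (0, 0) → (3, 10)) × (paths (3, 10) → (19, 19)) = C(13, 3) · C(25, 16) = 286 · 2042975 = 584290850. Avoidance count = 35345263800 − 584290850 = 34760972950.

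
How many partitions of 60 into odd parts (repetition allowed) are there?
p_odd(60) = 10880

Enumerate partitions using only odd parts via the recurrence o(n, m) = o(n, m−2) + o(n−m, m) over odd m, starting from the largest odd part ≤ n. This gives p_odd(60) = 10880. (Euler's theorem: equals the count of distinct-part partitions.)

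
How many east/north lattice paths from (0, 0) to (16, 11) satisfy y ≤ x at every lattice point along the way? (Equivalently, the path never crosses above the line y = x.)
Number of paths = 4601610

By the reflection principle (André's argument), the number of monotone paths to (16, 11) with n ≤ m that never go above y = x is C(27, 16) − C(27, 17) = 13037895 − 8436285 = 4601610.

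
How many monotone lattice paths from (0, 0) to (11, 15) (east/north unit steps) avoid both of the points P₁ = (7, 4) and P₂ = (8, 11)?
Number of paths = 4722740

Inclusion–exclusion. Total paths: C(26, 11) = 7726160. Through P₁: C(11, 7)·C(15, 4) = 450450. Through P₂: C(19, 8)·C(7, 3) = 2645370. Since P₁ is strictly southwest of P₂, a monotone path through both must visit P₁ then P₂; paths through both = C(11, 7)·C(8, 1)·C(7, 3) = 92400. Avoid both = 7726160 − 450450 − 2645370 + 92400 = 4722740.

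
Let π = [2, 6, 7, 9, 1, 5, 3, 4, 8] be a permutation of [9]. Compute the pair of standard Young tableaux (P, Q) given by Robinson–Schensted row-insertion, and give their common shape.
P = [1, 3, 4, 8] / [2, 5, 7, 9] / [6];  Q = [1, 2, 3, 4] / [5, 6, 8, 9] / [7];  common shape = (4, 4, 1)

Row-insert the values π_1, π_2, … into P one at a time, bumping the leftmost entry strictly greater than the inserted value down to the next row. The recording tableau Q records, in position (i, j), the step at which that cell was added to P.
  Insert 2 (step 1): P = [2];  Q = [1]
  Insert 6 (step 2): P = [2, 6];  Q = [1, 2]
  Insert 7 (step 3): P = [2, 6, 7];  Q = [1, 2, 3]
  Insert 9 (step 4): P = [2, 6, 7, 9];  Q = [1, 2, 3, 4]
  Insert 1 (step 5): P = [1, 6, 7, 9] / [2];  Q = [1, 2, 3, 4] / [5]
  Insert 5 (step 6): P = [1, 5, 7, 9] / [2, 6];  Q = [1, 2, 3, 4] / [5, 6]
  Insert 3 (step 7): P = [1, 3, 7, 9] / [2, 5] / [6];  Q = [1, 2, 3, 4] / [5, 6] / [7]
  Insert 4 (step 8): P = [1, 3, 4, 9] / [2, 5, 7] / [6];  Q = [1, 2, 3, 4] / [5, 6, 8] / [7]
  Insert 8 (step 9): P = [1, 3, 4, 8] / [2, 5, 7, 9] / [6];  Q = [1, 2, 3, 4] / [5, 6, 8, 9] / [7]
Final shape: (4, 4, 1).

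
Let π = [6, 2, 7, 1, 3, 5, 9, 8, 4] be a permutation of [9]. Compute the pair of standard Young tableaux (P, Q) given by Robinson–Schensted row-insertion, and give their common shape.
P = [1, 3, 4, 8] / [2, 5, 9] / [6, 7];  Q = [1, 3, 6, 7] / [2, 5, 8] / [4, 9];  common shape = (4, 3, 2)

Row-insert the values π_1, π_2, … into P one at a time, bumping the leftmost entry strictly greater than the inserted value down to the next row. The recording tableau Q records, in position (i, j), the step at which that cell was added to P.
  Insert 6 (step 1): P = [6];  Q = [1]
  Insert 2 (step 2): P = [2] / [6];  Q = [1] / [2]
  Insert 7 (step 3): P = [2, 7] / [6];  Q = [1, 3] / [2]
  Insert 1 (step 4): P = [1, 7] / [2] / [6];  Q = [1, 3] / [2] / [4]
  Insert 3 (step 5): P = [1, 3] / [2, 7] / [6];  Q = [1, 3] / [2, 5] / [4]
  Insert 5 (step 6): P = [1, 3, 5] / [2, 7] / [6];  Q = [1, 3, 6] / [2, 5] / [4]
  Insert 9 (step 7): P = [1, 3, 5, 9] / [2, 7] / [6];  Q = [1, 3, 6, 7] / [2, 5] / [4]
  Insert 8 (step 8): P = [1, 3, 5, 8] / [2, 7, 9] / [6];  Q = [1, 3, 6, 7] / [2, 5, 8] / [4]
  Insert 4 (step 9): P = [1, 3, 4, 8] / [2, 5, 9] / [6, 7];  Q = [1, 3, 6, 7] / [2, 5, 8] / [4, 9]
Final shape: (4, 3, 2).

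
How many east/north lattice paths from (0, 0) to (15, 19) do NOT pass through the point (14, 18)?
Number of paths = 913096320

Total paths from (0, 0) to (15, 19): C(34, 15) = 1855967520. Paths through (14, 18): (paths (0, 0) → (14, 18)) × (paths (14, 18) → (15, 19)) = C(32, 14) · C(2, 1) = 471435600 · 2 = 942871200. Avoidance count = 1855967520 − 942871200 = 913096320.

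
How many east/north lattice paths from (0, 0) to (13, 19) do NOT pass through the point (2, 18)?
Number of paths = 347371320

Total paths from (0, 0) to (13, 19): C(32, 13) = 347373600. Paths through (2, 18): (paths (0, 0) → (2, 18)) × (paths (2, 18) → (13, 19)) = C(20, 2) · C(12, 11) = 190 · 12 = 2280. Avoidance count = 347373600 − 2280 = 347371320.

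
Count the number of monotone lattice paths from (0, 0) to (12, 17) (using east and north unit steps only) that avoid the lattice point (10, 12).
Number of paths = 38316369

Total paths from (0, 0) to (12, 17): C(29, 12) = 51895935. Paths through (10, 12): (paths (0, 0) → (10, 12)) × (paths (10, 12) → (12, 17)) = C(22, 10) · C(7, 2) = 646646 · 21 = 13579566. Avoidance count = 51895935 − 13579566 = 38316369.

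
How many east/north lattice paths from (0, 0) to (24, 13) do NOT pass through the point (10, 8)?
Number of paths = 3053649276

Total paths from (0, 0) to (24, 13): C(37, 24) = 3562467300. Paths through (10, 8): (paths (0, 0) → (10, 8)) × (paths (10, 8) → (24, 13)) = C(18, 10) · C(19, 14) = 43758 · 11628 = 508818024. Avoidance count = 3562467300 − 508818024 = 3053649276.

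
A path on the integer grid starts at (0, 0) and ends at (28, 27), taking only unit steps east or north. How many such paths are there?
Number of paths = 3824345300380220

A monotone lattice path from (0, 0) to (28, 27) consists of 28 east steps and 27 north steps in some order, so it is determined by which 28 of the 55 steps are east. The count is C(55, 28) = 3824345300380220.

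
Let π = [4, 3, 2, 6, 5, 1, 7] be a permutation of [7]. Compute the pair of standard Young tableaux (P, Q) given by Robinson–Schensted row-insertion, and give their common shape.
P = [1, 5, 7] / [2, 6] / [3] / [4];  Q = [1, 4, 7] / [2, 5] / [3] / [6];  common shape = (3, 2, 1, 1)

Row-insert the values π_1, π_2, … into P one at a time, bumping the leftmost entry strictly greater than the inserted value down to the next row. The recording tableau Q records, in position (i, j), the step at which that cell was added to P.
  Insert 4 (step 1): P = [4];  Q = [1]
  Insert 3 (step 2): P = [3] / [4];  Q = [1] / [2]
  Insert 2 (step 3): P = [2] / [3] / [4];  Q = [1] / [2] / [3]
  Insert 6 (step 4): P = [2, 6] / [3] / [4];  Q = [1, 4] / [2] / [3]
  Insert 5 (step 5): P = [2, 5] / [3, 6] / [4];  Q = [1, 4] / [2, 5] / [3]
  Insert 1 (step 6): P = [1, 5] / [2, 6] / [3] / [4];  Q = [1, 4] / [2, 5] / [3] / [6]
  Insert 7 (step 7): P = [1, 5, 7] / [2, 6] / [3] / [4];  Q = [1, 4, 7] / [2, 5] / [3] / [6]
Final shape: (3, 2, 1, 1).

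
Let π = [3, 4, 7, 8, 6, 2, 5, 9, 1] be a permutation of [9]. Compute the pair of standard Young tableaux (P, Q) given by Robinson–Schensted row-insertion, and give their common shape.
P = [1, 4, 5, 8, 9] / [2, 6] / [3] / [7];  Q = [1, 2, 3, 4, 8] / [5, 7] / [6] / [9];  common shape = (5, 2, 1, 1)

Row-insert the values π_1, π_2, … into P one at a time, bumping the leftmost entry strictly greater than the inserted value down to the next row. The recording tableau Q records, in position (i, j), the step at which that cell was added to P.
  Insert 3 (step 1): P = [3];  Q = [1]
  Insert 4 (step 2): P = [3, 4];  Q = [1, 2]
  Insert 7 (step 3): P = [3, 4, 7];  Q = [1, 2, 3]
  Insert 8 (step 4): P = [3, 4, 7, 8];  Q = [1, 2, 3, 4]
  Insert 6 (step 5): P = [3, 4, 6, 8] / [7];  Q = [1, 2, 3, 4] / [5]
  Insert 2 (step 6): P = [2, 4, 6, 8] / [3] / [7];  Q = [1, 2, 3, 4] / [5] / [6]
  Insert 5 (step 7): P = [2, 4, 5, 8] / [3, 6] / [7];  Q = [1, 2, 3, 4] / [5, 7] / [6]
  Insert 9 (step 8): P = [2, 4, 5, 8, 9] / [3, 6] / [7];  Q = [1, 2, 3, 4, 8] / [5, 7] / [6]
  Insert 1 (step 9): P = [1, 4, 5, 8, 9] / [2, 6] / [3] / [7];  Q = [1, 2, 3, 4, 8] / [5, 7] / [6] / [9]
Final shape: (5, 2, 1, 1).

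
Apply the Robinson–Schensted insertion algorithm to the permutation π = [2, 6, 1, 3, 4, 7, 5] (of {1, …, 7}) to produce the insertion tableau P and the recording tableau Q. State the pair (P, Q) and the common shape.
P = [1, 3, 4, 5] / [2, 6, 7];  Q = [1, 2, 5, 6] / [3, 4, 7];  common shape = (4, 3)

Row-insert the values π_1, π_2, … into P one at a time, bumping the leftmost entry strictly greater than the inserted value down to the next row. The recording tableau Q records, in position (i, j), the step at which that cell was added to P.
  Insert 2 (step 1): P = [2];  Q = [1]
  Insert 6 (step 2): P = [2, 6];  Q = [1, 2]
  Insert 1 (step 3): P = [1, 6] / [2];  Q = [1, 2] / [3]
  Insert 3 (step 4): P = [1, 3] / [2, 6];  Q = [1, 2] / [3, 4]
  Insert 4 (step 5): P = [1, 3, 4] / [2, 6];  Q = [1, 2, 5] / [3, 4]
  Insert 7 (step 6): P = [1, 3, 4, 7] / [2, 6];  Q = [1, 2, 5, 6] / [3, 4]
  Insert 5 (step 7): P = [1, 3, 4, 5] / [2, 6, 7];  Q = [1, 2, 5, 6] / [3, 4, 7]
Final shape: (4, 3).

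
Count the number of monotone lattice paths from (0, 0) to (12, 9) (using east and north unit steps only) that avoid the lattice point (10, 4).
Number of paths = 272909

Total paths from (0, 0) to (12, 9): C(21, 12) = 293930. Paths through (10, 4): (paths (0, 0) → (10, 4)) × (paths (10, 4) → (12, 9)) = C(14, 10) · C(7, 2) = 1001 · 21 = 21021. Avoidance count = 293930 − 21021 = 272909.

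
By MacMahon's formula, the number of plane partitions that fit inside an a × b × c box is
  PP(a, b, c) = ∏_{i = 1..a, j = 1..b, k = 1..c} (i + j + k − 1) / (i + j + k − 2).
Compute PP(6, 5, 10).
PP(6, 5, 10) = 559611782036736

Evaluate the triple product over i = 1..6, j = 1..5, k = 1..10. The factors are (2/1) · (3/2) · (4/3) · (5/4) · (6/5) · (7/6) · (8/7) · (9/8) · … (300 factors total). The numerators and denominators telescope so the product is an integer; carrying out the multiplication exactly gives PP(6, 5, 10) = 559611782036736.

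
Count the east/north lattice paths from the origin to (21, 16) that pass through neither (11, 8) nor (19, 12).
Number of paths = 8012845989

Inclusion–exclusion. Total paths: C(37, 21) = 12875774670. Through P₁: C(19, 11)·C(18, 10) = 3307317156. Through P₂: C(31, 19)·C(6, 2) = 2116807875. Since P₁ is strictly southwest of P₂, a monotone path through both must visit P₁ then P₂; paths through both = C(19, 11)·C(12, 8)·C(6, 2) = 561196350. Avoid both = 12875774670 − 3307317156 − 2116807875 + 561196350 = 8012845989.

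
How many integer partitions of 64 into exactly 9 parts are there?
p(64, 9 parts) = 79403

Partitions of n into exactly k parts are in bijection with partitions of n − k into at most k parts (subtract 1 from each part). So p(64, exactly 9) = p(55, parts ≤ 9). Computing via the recurrence p(m, j) = p(m, j−1) + p(m−j, j) gives 79403.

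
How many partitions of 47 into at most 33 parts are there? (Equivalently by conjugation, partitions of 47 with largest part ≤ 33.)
p(47, parts ≤ 33) = 124381

Use the recurrence p(n, m) = p(n, m−1) + p(n−m, m): either the largest part is < m (count p(n, m−1)) or the largest part is exactly m (remove one copy of m, count p(n−m, m)). With p(0, ·) = 1 this gives p(47, parts ≤ 33) = 124381. (By conjugating Young diagrams, this also counts partitions of 47 into at most 33 parts.)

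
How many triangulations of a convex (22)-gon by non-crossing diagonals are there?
C_20 = 6564120420

These polygon triangulations are counted by the Catalan number C_n = (1/(n + 1)) · C(2n, n). For n = 20: C_20 = (1/21) · C(40, 20) = 137846528820/21 = 6564120420.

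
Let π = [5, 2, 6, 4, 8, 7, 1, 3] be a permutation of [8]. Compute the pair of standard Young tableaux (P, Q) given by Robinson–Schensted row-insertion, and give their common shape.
P = [1, 3, 7] / [2, 4, 8] / [5, 6];  Q = [1, 3, 5] / [2, 4, 6] / [7, 8];  common shape = (3, 3, 2)

Row-insert the values π_1, π_2, … into P one at a time, bumping the leftmost entry strictly greater than the inserted value down to the next row. The recording tableau Q records, in position (i, j), the step at which that cell was added to P.
  Insert 5 (step 1): P = [5];  Q = [1]
  Insert 2 (step 2): P = [2] / [5];  Q = [1] / [2]
  Insert 6 (step 3): P = [2, 6] / [5];  Q = [1, 3] / [2]
  Insert 4 (step 4): P = [2, 4] / [5, 6];  Q = [1, 3] / [2, 4]
  Insert 8 (step 5): P = [2, 4, 8] / [5, 6];  Q = [1, 3, 5] / [2, 4]
  Insert 7 (step 6): P = [2, 4, 7] / [5, 6, 8];  Q = [1, 3, 5] / [2, 4, 6]
  Insert 1 (step 7): P = [1, 4, 7] / [2, 6, 8] / [5];  Q = [1, 3, 5] / [2, 4, 6] / [7]
  Insert 3 (step 8): P = [1, 3, 7] / [2, 4, 8] / [5, 6];  Q = [1, 3, 5] / [2, 4, 6] / [7, 8]
Final shape: (3, 3, 2).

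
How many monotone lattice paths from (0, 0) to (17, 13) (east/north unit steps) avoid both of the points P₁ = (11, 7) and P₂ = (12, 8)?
Number of paths = 74649330

Inclusion–exclusion. Total paths: C(30, 17) = 119759850. Through P₁: C(18, 11)·C(12, 6) = 29405376. Through P₂: C(20, 12)·C(10, 5) = 31744440. Since P₁ is strictly southwest of P₂, a monotone path through both must visit P₁ then P₂; paths through both = C(18, 11)·C(2, 1)·C(10, 5) = 16039296. Avoid both = 119759850 − 29405376 − 31744440 + 16039296 = 74649330.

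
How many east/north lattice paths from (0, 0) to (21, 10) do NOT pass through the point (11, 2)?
Number of paths = 40939041

Total paths from (0, 0) to (21, 10): C(31, 21) = 44352165. Paths through (11, 2): (paths (0, 0) → (11, 2)) × (paths (11, 2) → (21, 10)) = C(13, 11) · C(18, 10) = 78 · 43758 = 3413124. Avoidance count = 44352165 − 3413124 = 40939041.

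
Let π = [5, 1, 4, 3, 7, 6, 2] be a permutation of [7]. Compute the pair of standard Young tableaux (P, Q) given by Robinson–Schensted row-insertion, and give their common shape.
P = [1, 2, 6] / [3, 7] / [4] / [5];  Q = [1, 3, 5] / [2, 6] / [4] / [7];  common shape = (3, 2, 1, 1)

Row-insert the values π_1, π_2, … into P one at a time, bumping the leftmost entry strictly greater than the inserted value down to the next row. The recording tableau Q records, in position (i, j), the step at which that cell was added to P.
  Insert 5 (step 1): P = [5];  Q = [1]
  Insert 1 (step 2): P = [1] / [5];  Q = [1] / [2]
  Insert 4 (step 3): P = [1, 4] / [5];  Q = [1, 3] / [2]
  Insert 3 (step 4): P = [1, 3] / [4] / [5];  Q = [1, 3] / [2] / [4]
  Insert 7 (step 5): P = [1, 3, 7] / [4] / [5];  Q = [1, 3, 5] / [2] / [4]
  Insert 6 (step 6): P = [1, 3, 6] / [4, 7] / [5];  Q = [1, 3, 5] / [2, 6] / [4]
  Insert 2 (step 7): P = [1, 2, 6] / [3, 7] / [4] / [5];  Q = [1, 3, 5] / [2, 6] / [4] / [7]
Final shape: (3, 2, 1, 1).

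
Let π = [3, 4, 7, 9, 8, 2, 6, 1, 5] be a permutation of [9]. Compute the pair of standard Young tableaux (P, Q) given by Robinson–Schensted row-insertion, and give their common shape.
P = [1, 4, 5, 8] / [2, 6] / [3, 7] / [9];  Q = [1, 2, 3, 4] / [5, 7] / [6, 9] / [8];  common shape = (4, 2, 2, 1)

Row-insert the values π_1, π_2, … into P one at a time, bumping the leftmost entry strictly greater than the inserted value down to the next row. The recording tableau Q records, in position (i, j), the step at which that cell was added to P.
  Insert 3 (step 1): P = [3];  Q = [1]
  Insert 4 (step 2): P = [3, 4];  Q = [1, 2]
  Insert 7 (step 3): P = [3, 4, 7];  Q = [1, 2, 3]
  Insert 9 (step 4): P = [3, 4, 7, 9];  Q = [1, 2, 3, 4]
  Insert 8 (step 5): P = [3, 4, 7, 8] / [9];  Q = [1, 2, 3, 4] / [5]
  Insert 2 (step 6): P = [2, 4, 7, 8] / [3] / [9];  Q = [1, 2, 3, 4] / [5] / [6]
  Insert 6 (step 7): P = [2, 4, 6, 8] / [3, 7] / [9];  Q = [1, 2, 3, 4] / [5, 7] / [6]
  Insert 1 (step 8): P = [1, 4, 6, 8] / [2, 7] / [3] / [9];  Q = [1, 2, 3, 4] / [5, 7] / [6] / [8]
  Insert 5 (step 9): P = [1, 4, 5, 8] / [2, 6] / [3, 7] / [9];  Q = [1, 2, 3, 4] / [5, 7] / [6, 9] / [8]
Final shape: (4, 2, 2, 1).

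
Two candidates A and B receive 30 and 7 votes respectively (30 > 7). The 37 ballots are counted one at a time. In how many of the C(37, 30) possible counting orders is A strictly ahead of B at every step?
Strict-lead orderings = 6399888

Total orderings of the 37 votes with 30 for A: C(37, 30) = 10295472. By the Bertrand ballot formula (Cycle Lemma / reflection principle), the number of orderings in which A is strictly ahead of B throughout is (p − q)/(p + q) · C(p + q, p) = (30 − 7)/(30 + 7) · 10295472 = 6399888.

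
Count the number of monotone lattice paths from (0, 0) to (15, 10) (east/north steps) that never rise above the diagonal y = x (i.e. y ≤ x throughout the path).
Number of paths = 1225785

By the reflection principle (André's argument), the number of monotone paths to (15, 10) with n ≤ m that never go above y = x is C(25, 15) − C(25, 16) = 3268760 − 2042975 = 1225785.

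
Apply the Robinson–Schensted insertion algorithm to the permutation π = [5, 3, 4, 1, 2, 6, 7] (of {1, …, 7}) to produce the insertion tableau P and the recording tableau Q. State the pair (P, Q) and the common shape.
P = [1, 2, 6, 7] / [3, 4] / [5];  Q = [1, 3, 6, 7] / [2, 5] / [4];  common shape = (4, 2, 1)

Row-insert the values π_1, π_2, … into P one at a time, bumping the leftmost entry strictly greater than the inserted value down to the next row. The recording tableau Q records, in position (i, j), the step at which that cell was added to P.
  Insert 5 (step 1): P = [5];  Q = [1]
  Insert 3 (step 2): P = [3] / [5];  Q = [1] / [2]
  Insert 4 (step 3): P = [3, 4] / [5];  Q = [1, 3] / [2]
  Insert 1 (step 4): P = [1, 4] / [3] / [5];  Q = [1, 3] / [2] / [4]
  Insert 2 (step 5): P = [1, 2] / [3, 4] / [5];  Q = [1, 3] / [2, 5] / [4]
  Insert 6 (step 6): P = [1, 2, 6] / [3, 4] / [5];  Q = [1, 3, 6] / [2, 5] / [4]
  Insert 7 (step 7): P = [1, 2, 6, 7] / [3, 4] / [5];  Q = [1, 3, 6, 7] / [2, 5] / [4]
Final shape: (4, 2, 1).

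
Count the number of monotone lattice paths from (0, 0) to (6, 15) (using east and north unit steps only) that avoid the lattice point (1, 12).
Number of paths = 53536

Total paths from (0, 0) to (6, 15): C(21, 6) = 54264. Paths through (1, 12): (paths (0, 0) → (1, 12)) × (paths (1, 12) → (6, 15)) = C(13, 1) · C(8, 5) = 13 · 56 = 728. Avoidance count = 54264 − 728 = 53536.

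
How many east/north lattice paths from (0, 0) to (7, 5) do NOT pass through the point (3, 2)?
Number of paths = 442

Total paths from (0, 0) to (7, 5): C(12, 7) = 792. Paths through (3, 2): (paths (0, 0) → (3, 2)) × (paths (3, 2) → (7, 5)) = C(5, 3) · C(7, 4) = 10 · 35 = 350. Avoidance count = 792 − 350 = 442.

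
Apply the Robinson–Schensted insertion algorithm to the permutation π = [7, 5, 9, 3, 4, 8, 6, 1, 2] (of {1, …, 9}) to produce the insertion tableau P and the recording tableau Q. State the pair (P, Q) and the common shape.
P = [1, 2, 6] / [3, 4] / [5, 8] / [7, 9];  Q = [1, 3, 6] / [2, 5] / [4, 7] / [8, 9];  common shape = (3, 2, 2, 2)

Row-insert the values π_1, π_2, … into P one at a time, bumping the leftmost entry strictly greater than the inserted value down to the next row. The recording tableau Q records, in position (i, j), the step at which that cell was added to P.
  Insert 7 (step 1): P = [7];  Q = [1]
  Insert 5 (step 2): P = [5] / [7];  Q = [1] / [2]
  Insert 9 (step 3): P = [5, 9] / [7];  Q = [1, 3] / [2]
  Insert 3 (step 4): P = [3, 9] / [5] / [7];  Q = [1, 3] / [2] / [4]
  Insert 4 (step 5): P = [3, 4] / [5, 9] / [7];  Q = [1, 3] / [2, 5] / [4]
  Insert 8 (step 6): P = [3, 4, 8] / [5, 9] / [7];  Q = [1, 3, 6] / [2, 5] / [4]
  Insert 6 (step 7): P = [3, 4, 6] / [5, 8] / [7, 9];  Q = [1, 3, 6] / [2, 5] / [4, 7]
  Insert 1 (step 8): P = [1, 4, 6] / [3, 8] / [5, 9] / [7];  Q = [1, 3, 6] / [2, 5] / [4, 7] / [8]
  Insert 2 (step 9): P = [1, 2, 6] / [3, 4] / [5, 8] / [7, 9];  Q = [1, 3, 6] / [2, 5] / [4, 7] / [8, 9]
Final shape: (3, 2, 2, 2).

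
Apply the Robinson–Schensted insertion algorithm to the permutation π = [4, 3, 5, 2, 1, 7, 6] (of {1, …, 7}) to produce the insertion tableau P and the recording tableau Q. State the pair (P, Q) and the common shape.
P = [1, 5, 6] / [2, 7] / [3] / [4];  Q = [1, 3, 6] / [2, 7] / [4] / [5];  common shape = (3, 2, 1, 1)

Row-insert the values π_1, π_2, … into P one at a time, bumping the leftmost entry strictly greater than the inserted value down to the next row. The recording tableau Q records, in position (i, j), the step at which that cell was added to P.
  Insert 4 (step 1): P = [4];  Q = [1]
  Insert 3 (step 2): P = [3] / [4];  Q = [1] / [2]
  Insert 5 (step 3): P = [3, 5] / [4];  Q = [1, 3] / [2]
  Insert 2 (step 4): P = [2, 5] / [3] / [4];  Q = [1, 3] / [2] / [4]
  Insert 1 (step 5): P = [1, 5] / [2] / [3] / [4];  Q = [1, 3] / [2] / [4] / [5]
  Insert 7 (step 6): P = [1, 5, 7] / [2] / [3] / [4];  Q = [1, 3, 6] / [2] / [4] / [5]
  Insert 6 (step 7): P = [1, 5, 6] / [2, 7] / [3] / [4];  Q = [1, 3, 6] / [2, 7] / [4] / [5]
Final shape: (3, 2, 1, 1).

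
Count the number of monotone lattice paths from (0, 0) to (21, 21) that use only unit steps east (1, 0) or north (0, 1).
Number of paths = 538257874440

A monotone lattice path from (0, 0) to (21, 21) consists of 21 east steps and 21 north steps in some order, so it is determined by which 21 of the 42 steps are east. The count is C(42, 21) = 538257874440.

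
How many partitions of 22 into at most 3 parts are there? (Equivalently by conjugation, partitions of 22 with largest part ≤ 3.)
p(22, parts ≤ 3) = 52

Use the recurrence p(n, m) = p(n, m−1) + p(n−m, m): either the largest part is < m (count p(n, m−1)) or the largest part is exactly m (remove one copy of m, count p(n−m, m)). With p(0, ·) = 1 this gives p(22, parts ≤ 3) = 52. (By conjugating Young diagrams, this also counts partitions of 22 into at most 3 parts.)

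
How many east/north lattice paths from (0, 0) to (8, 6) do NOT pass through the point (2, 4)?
Number of paths = 2583

Total paths from (0, 0) to (8, 6): C(14, 8) = 3003. Paths through (2, 4): (paths (0, 0) → (2, 4)) × (paths (2, 4) → (8, 6)) = C(6, 2) · C(8, 6) = 15 · 28 = 420. Avoidance count = 3003 − 420 = 2583.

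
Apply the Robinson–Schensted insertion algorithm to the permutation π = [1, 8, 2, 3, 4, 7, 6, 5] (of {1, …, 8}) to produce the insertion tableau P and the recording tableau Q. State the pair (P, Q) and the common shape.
P = [1, 2, 3, 4, 5] / [6] / [7] / [8];  Q = [1, 2, 4, 5, 6] / [3] / [7] / [8];  common shape = (5, 1, 1, 1)

Row-insert the values π_1, π_2, … into P one at a time, bumping the leftmost entry strictly greater than the inserted value down to the next row. The recording tableau Q records, in position (i, j), the step at which that cell was added to P.
  Insert 1 (step 1): P = [1];  Q = [1]
  Insert 8 (step 2): P = [1, 8];  Q = [1, 2]
  Insert 2 (step 3): P = [1, 2] / [8];  Q = [1, 2] / [3]
  Insert 3 (step 4): P = [1, 2, 3] / [8];  Q = [1, 2, 4] / [3]
  Insert 4 (step 5): P = [1, 2, 3, 4] / [8];  Q = [1, 2, 4, 5] / [3]
  Insert 7 (step 6): P = [1, 2, 3, 4, 7] / [8];  Q = [1, 2, 4, 5, 6] / [3]
  Insert 6 (step 7): P = [1, 2, 3, 4, 6] / [7] / [8];  Q = [1, 2, 4, 5, 6] / [3] / [7]
  Insert 5 (step 8): P = [1, 2, 3, 4, 5] / [6] / [7] / [8];  Q = [1, 2, 4, 5, 6] / [3] / [7] / [8]
Final shape: (5, 1, 1, 1).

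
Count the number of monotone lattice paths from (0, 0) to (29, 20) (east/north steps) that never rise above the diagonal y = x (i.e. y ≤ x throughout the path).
Number of paths = 9425842448792

By the reflection principle (André's argument), the number of monotone paths to (29, 20) with n ≤ m that never go above y = x is C(49, 29) − C(49, 30) = 28277527346376 − 18851684897584 = 9425842448792.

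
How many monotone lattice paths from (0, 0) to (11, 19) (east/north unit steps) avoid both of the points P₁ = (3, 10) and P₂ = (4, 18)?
Number of paths = 47636712

Inclusion–exclusion. Total paths: C(30, 11) = 54627300. Through P₁: C(13, 3)·C(17, 8) = 6952660. Through P₂: C(22, 4)·C(8, 7) = 58520. Since P₁ is strictly southwest of P₂, a monotone path through both must visit P₁ then P₂; paths through both = C(13, 3)·C(9, 1)·C(8, 7) = 20592. Avoid both = 54627300 − 6952660 − 58520 + 20592 = 47636712.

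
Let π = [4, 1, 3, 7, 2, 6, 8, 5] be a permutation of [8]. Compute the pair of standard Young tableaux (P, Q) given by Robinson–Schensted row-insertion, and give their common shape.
P = [1, 2, 5, 8] / [3, 6] / [4, 7];  Q = [1, 3, 4, 7] / [2, 6] / [5, 8];  common shape = (4, 2, 2)

Row-insert the values π_1, π_2, … into P one at a time, bumping the leftmost entry strictly greater than the inserted value down to the next row. The recording tableau Q records, in position (i, j), the step at which that cell was added to P.
  Insert 4 (step 1): P = [4];  Q = [1]
  Insert 1 (step 2): P = [1] / [4];  Q = [1] / [2]
  Insert 3 (step 3): P = [1, 3] / [4];  Q = [1, 3] / [2]
  Insert 7 (step 4): P = [1, 3, 7] / [4];  Q = [1, 3, 4] / [2]
  Insert 2 (step 5): P = [1, 2, 7] / [3] / [4];  Q = [1, 3, 4] / [2] / [5]
  Insert 6 (step 6): P = [1, 2, 6] / [3, 7] / [4];  Q = [1, 3, 4] / [2, 6] / [5]
  Insert 8 (step 7): P = [1, 2, 6, 8] / [3, 7] / [4];  Q = [1, 3, 4, 7] / [2, 6] / [5]
  Insert 5 (step 8): P = [1, 2, 5, 8] / [3, 6] / [4, 7];  Q = [1, 3, 4, 7] / [2, 6] / [5, 8]
Final shape: (4, 2, 2).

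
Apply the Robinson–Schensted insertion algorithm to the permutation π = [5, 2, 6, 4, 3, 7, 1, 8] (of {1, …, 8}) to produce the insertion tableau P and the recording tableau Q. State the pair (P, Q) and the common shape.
P = [1, 3, 7, 8] / [2, 6] / [4] / [5];  Q = [1, 3, 6, 8] / [2, 4] / [5] / [7];  common shape = (4, 2, 1, 1)

Row-insert the values π_1, π_2, … into P one at a time, bumping the leftmost entry strictly greater than the inserted value down to the next row. The recording tableau Q records, in position (i, j), the step at which that cell was added to P.
  Insert 5 (step 1): P = [5];  Q = [1]
  Insert 2 (step 2): P = [2] / [5];  Q = [1] / [2]
  Insert 6 (step 3): P = [2, 6] / [5];  Q = [1, 3] / [2]
  Insert 4 (step 4): P = [2, 4] / [5, 6];  Q = [1, 3] / [2, 4]
  Insert 3 (step 5): P = [2, 3] / [4, 6] / [5];  Q = [1, 3] / [2, 4] / [5]
  Insert 7 (step 6): P = [2, 3, 7] / [4, 6] / [5];  Q = [1, 3, 6] / [2, 4] / [5]
  Insert 1 (step 7): P = [1, 3, 7] / [2, 6] / [4] / [5];  Q = [1, 3, 6] / [2, 4] / [5] / [7]
  Insert 8 (step 8): P = [1, 3, 7, 8] / [2, 6] / [4] / [5];  Q = [1, 3, 6, 8] / [2, 4] / [5] / [7]
Final shape: (4, 2, 1, 1).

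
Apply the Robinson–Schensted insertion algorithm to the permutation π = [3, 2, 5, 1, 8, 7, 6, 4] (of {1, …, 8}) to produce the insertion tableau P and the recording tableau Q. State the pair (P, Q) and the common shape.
P = [1, 4, 6] / [2, 5] / [3, 7] / [8];  Q = [1, 3, 5] / [2, 6] / [4, 7] / [8];  common shape = (3, 2, 2, 1)

Row-insert the values π_1, π_2, … into P one at a time, bumping the leftmost entry strictly greater than the inserted value down to the next row. The recording tableau Q records, in position (i, j), the step at which that cell was added to P.
  Insert 3 (step 1): P = [3];  Q = [1]
  Insert 2 (step 2): P = [2] / [3];  Q = [1] / [2]
  Insert 5 (step 3): P = [2, 5] / [3];  Q = [1, 3] / [2]
  Insert 1 (step 4): P = [1, 5] / [2] / [3];  Q = [1, 3] / [2] / [4]
  Insert 8 (step 5): P = [1, 5, 8] / [2] / [3];  Q = [1, 3, 5] / [2] / [4]
  Insert 7 (step 6): P = [1, 5, 7] / [2, 8] / [3];  Q = [1, 3, 5] / [2, 6] / [4]
  Insert 6 (step 7): P = [1, 5, 6] / [2, 7] / [3, 8];  Q = [1, 3, 5] / [2, 6] / [4, 7]
  Insert 4 (step 8): P = [1, 4, 6] / [2, 5] / [3, 7] / [8];  Q = [1, 3, 5] / [2, 6] / [4, 7] / [8]
Final shape: (3, 2, 2, 1).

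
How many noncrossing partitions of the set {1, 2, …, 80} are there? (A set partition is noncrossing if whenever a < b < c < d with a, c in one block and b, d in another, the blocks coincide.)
C_80 = 1136359577947336271931632877004667456667613940

These noncrossing partitions are counted by the Catalan number C_n = (1/(n + 1)) · C(2n, n). For n = 80: C_80 = (1/81) · C(160, 80) = 92045125813734238026462263037378063990076729140/81 = 1136359577947336271931632877004667456667613940.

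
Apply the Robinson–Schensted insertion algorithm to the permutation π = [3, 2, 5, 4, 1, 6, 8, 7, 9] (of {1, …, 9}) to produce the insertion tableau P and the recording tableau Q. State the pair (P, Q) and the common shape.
P = [1, 4, 6, 7, 9] / [2, 5, 8] / [3];  Q = [1, 3, 6, 7, 9] / [2, 4, 8] / [5];  common shape = (5, 3, 1)

Row-insert the values π_1, π_2, … into P one at a time, bumping the leftmost entry strictly greater than the inserted value down to the next row. The recording tableau Q records, in position (i, j), the step at which that cell was added to P.
  Insert 3 (step 1): P = [3];  Q = [1]
  Insert 2 (step 2): P = [2] / [3];  Q = [1] / [2]
  Insert 5 (step 3): P = [2, 5] / [3];  Q = [1, 3] / [2]
  Insert 4 (step 4): P = [2, 4] / [3, 5];  Q = [1, 3] / [2, 4]
  Insert 1 (step 5): P = [1, 4] / [2, 5] / [3];  Q = [1, 3] / [2, 4] / [5]
  Insert 6 (step 6): P = [1, 4, 6] / [2, 5] / [3];  Q = [1, 3, 6] / [2, 4] / [5]
  Insert 8 (step 7): P = [1, 4, 6, 8] / [2, 5] / [3];  Q = [1, 3, 6, 7] / [2, 4] / [5]
  Insert 7 (step 8): P = [1, 4, 6, 7] / [2, 5, 8] / [3];  Q = [1, 3, 6, 7] / [2, 4, 8] / [5]
  Insert 9 (step 9): P = [1, 4, 6, 7, 9] / [2, 5, 8] / [3];  Q = [1, 3, 6, 7, 9] / [2, 4, 8] / [5]
Final shape: (5, 3, 1).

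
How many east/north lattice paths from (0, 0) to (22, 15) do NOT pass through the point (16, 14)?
Number of paths = 8346241035

Total paths from (0, 0) to (22, 15): C(37, 22) = 9364199760. Paths through (16, 14): (paths (0, 0) → (16, 14)) × (paths (16, 14) → (22, 15)) = C(30, 16) · C(7, 6) = 145422675 · 7 = 1017958725. Avoidance count = 9364199760 − 1017958725 = 8346241035.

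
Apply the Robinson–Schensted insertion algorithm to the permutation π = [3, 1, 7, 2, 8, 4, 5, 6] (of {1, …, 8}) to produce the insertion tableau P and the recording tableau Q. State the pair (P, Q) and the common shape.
P = [1, 2, 4, 5, 6] / [3, 7, 8];  Q = [1, 3, 5, 7, 8] / [2, 4, 6];  common shape = (5, 3)

Row-insert the values π_1, π_2, … into P one at a time, bumping the leftmost entry strictly greater than the inserted value down to the next row. The recording tableau Q records, in position (i, j), the step at which that cell was added to P.
  Insert 3 (step 1): P = [3];  Q = [1]
  Insert 1 (step 2): P = [1] / [3];  Q = [1] / [2]
  Insert 7 (step 3): P = [1, 7] / [3];  Q = [1, 3] / [2]
  Insert 2 (step 4): P = [1, 2] / [3, 7];  Q = [1, 3] / [2, 4]
  Insert 8 (step 5): P = [1, 2, 8] / [3, 7];  Q = [1, 3, 5] / [2, 4]
  Insert 4 (step 6): P = [1, 2, 4] / [3, 7, 8];  Q = [1, 3, 5] / [2, 4, 6]
  Insert 5 (step 7): P = [1, 2, 4, 5] / [3, 7, 8];  Q = [1, 3, 5, 7] / [2, 4, 6]
  Insert 6 (step 8): P = [1, 2, 4, 5, 6] / [3, 7, 8];  Q = [1, 3, 5, 7, 8] / [2, 4, 6]
Final shape: (5, 3).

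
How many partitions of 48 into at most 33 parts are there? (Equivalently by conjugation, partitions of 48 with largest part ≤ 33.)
p(48, parts ≤ 33) = 146765

Use the recurrence p(n, m) = p(n, m−1) + p(n−m, m): either the largest part is < m (count p(n, m−1)) or the largest part is exactly m (remove one copy of m, count p(n−m, m)). With p(0, ·) = 1 this gives p(48, parts ≤ 33) = 146765. (By conjugating Young diagrams, this also counts partitions of 48 into at most 33 parts.)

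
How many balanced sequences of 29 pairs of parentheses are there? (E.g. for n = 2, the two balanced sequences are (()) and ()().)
C_29 = 1002242216651368

These balanced parentheses are counted by the Catalan number C_n = (1/(n + 1)) · C(2n, n). For n = 29: C_29 = (1/30) · C(58, 29) = 30067266499541040/30 = 1002242216651368.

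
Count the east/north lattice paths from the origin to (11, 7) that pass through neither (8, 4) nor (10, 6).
Number of paths = 11848

Inclusion–exclusion. Total paths: C(18, 11) = 31824. Through P₁: C(12, 8)·C(6, 3) = 9900. Through P₂: C(16, 10)·C(2, 1) = 16016. Since P₁ is strictly southwest of P₂, a monotone path through both must visit P₁ then P₂; paths through both = C(12, 8)·C(4, 2)·C(2, 1) = 5940. Avoid both = 31824 − 9900 − 16016 + 5940 = 11848.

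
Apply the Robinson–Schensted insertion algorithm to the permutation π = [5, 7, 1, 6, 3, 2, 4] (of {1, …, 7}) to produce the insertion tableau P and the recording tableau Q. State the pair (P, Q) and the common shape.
P = [1, 2, 4] / [3, 6] / [5] / [7];  Q = [1, 2, 7] / [3, 4] / [5] / [6];  common shape = (3, 2, 1, 1)

Row-insert the values π_1, π_2, … into P one at a time, bumping the leftmost entry strictly greater than the inserted value down to the next row. The recording tableau Q records, in position (i, j), the step at which that cell was added to P.
  Insert 5 (step 1): P = [5];  Q = [1]
  Insert 7 (step 2): P = [5, 7];  Q = [1, 2]
  Insert 1 (step 3): P = [1, 7] / [5];  Q = [1, 2] / [3]
  Insert 6 (step 4): P = [1, 6] / [5, 7];  Q = [1, 2] / [3, 4]
  Insert 3 (step 5): P = [1, 3] / [5, 6] / [7];  Q = [1, 2] / [3, 4] / [5]
  Insert 2 (step 6): P = [1, 2] / [3, 6] / [5] / [7];  Q = [1, 2] / [3, 4] / [5] / [6]
  Insert 4 (step 7): P = [1, 2, 4] / [3, 6] / [5] / [7];  Q = [1, 2, 7] / [3, 4] / [5] / [6]
Final shape: (3, 2, 1, 1).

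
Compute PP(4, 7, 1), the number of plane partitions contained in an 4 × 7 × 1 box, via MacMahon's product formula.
PP(4, 7, 1) = 330

Evaluate the triple product over i = 1..4, j = 1..7, k = 1..1. The factors are (2/1) · (3/2) · (4/3) · (5/4) · (6/5) · (7/6) · (8/7) · (3/2) · … (28 factors total). The numerators and denominators telescope so the product is an integer; carrying out the multiplication exactly gives PP(4, 7, 1) = 330.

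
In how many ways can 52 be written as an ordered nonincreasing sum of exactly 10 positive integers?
p(52, 10 parts) = 22367

Partitions of n into exactly k parts are in bijection with partitions of n − k into at most k parts (subtract 1 from each part). So p(52, exactly 10) = p(42, parts ≤ 10). Computing via the recurrence p(m, j) = p(m, j−1) + p(m−j, j) gives 22367.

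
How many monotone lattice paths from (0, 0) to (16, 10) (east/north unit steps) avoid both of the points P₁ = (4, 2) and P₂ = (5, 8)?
Number of paths = 3329989

Inclusion–exclusion. Total paths: C(26, 16) = 5311735. Through P₁: C(6, 4)·C(20, 12) = 1889550. Through P₂: C(13, 5)·C(13, 11) = 100386. Since P₁ is strictly southwest of P₂, a monotone path through both must visit P₁ then P₂; paths through both = C(6, 4)·C(7, 1)·C(13, 11) = 8190. Avoid both = 5311735 − 1889550 − 100386 + 8190 = 3329989.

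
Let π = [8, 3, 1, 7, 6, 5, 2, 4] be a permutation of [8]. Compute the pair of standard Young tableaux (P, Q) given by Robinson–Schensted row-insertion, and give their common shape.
P = [1, 2, 4] / [3, 5] / [6] / [7] / [8];  Q = [1, 4, 8] / [2, 5] / [3] / [6] / [7];  common shape = (3, 2, 1, 1, 1)

Row-insert the values π_1, π_2, … into P one at a time, bumping the leftmost entry strictly greater than the inserted value down to the next row. The recording tableau Q records, in position (i, j), the step at which that cell was added to P.
  Insert 8 (step 1): P = [8];  Q = [1]
  Insert 3 (step 2): P = [3] / [8];  Q = [1] / [2]
  Insert 1 (step 3): P = [1] / [3] / [8];  Q = [1] / [2] / [3]
  Insert 7 (step 4): P = [1, 7] / [3] / [8];  Q = [1, 4] / [2] / [3]
  Insert 6 (step 5): P = [1, 6] / [3, 7] / [8];  Q = [1, 4] / [2, 5] / [3]
  Insert 5 (step 6): P = [1, 5] / [3, 6] / [7] / [8];  Q = [1, 4] / [2, 5] / [3] / [6]
  Insert 2 (step 7): P = [1, 2] / [3, 5] / [6] / [7] / [8];  Q = [1, 4] / [2, 5] / [3] / [6] / [7]
  Insert 4 (step 8): P = [1, 2, 4] / [3, 5] / [6] / [7] / [8];  Q = [1, 4, 8] / [2, 5] / [3] / [6] / [7]
Final shape: (3, 2, 1, 1, 1).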